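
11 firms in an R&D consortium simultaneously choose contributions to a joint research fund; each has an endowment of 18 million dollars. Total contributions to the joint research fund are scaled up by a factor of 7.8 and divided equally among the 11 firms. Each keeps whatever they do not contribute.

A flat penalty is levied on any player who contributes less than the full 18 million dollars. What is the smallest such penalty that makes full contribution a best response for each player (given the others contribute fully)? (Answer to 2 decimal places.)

5.24 million dollars

Given the others contribute fully, the best deviation is to contribute 0 (any partial contribution still incurs the fine and gives up units whose private return 0.7091 is below 1).
Deviating from 18 to 0 saves 18 million dollars but forfeits the deviator's share of the drop in the joint research fund: 7.8/11 × 18 = 12.76.
So the deviation gain is 18 − 12.76 = 5.24, and the fine must be at least 5.24 million dollars to wipe it out.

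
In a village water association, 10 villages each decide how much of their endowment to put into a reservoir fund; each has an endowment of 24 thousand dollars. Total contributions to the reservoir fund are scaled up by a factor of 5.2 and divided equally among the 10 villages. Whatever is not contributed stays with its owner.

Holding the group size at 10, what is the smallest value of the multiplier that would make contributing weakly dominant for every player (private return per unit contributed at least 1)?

10

A contributed unit returns (multiplier)/10 to its contributor.
This reaches 1 exactly when the multiplier is 10.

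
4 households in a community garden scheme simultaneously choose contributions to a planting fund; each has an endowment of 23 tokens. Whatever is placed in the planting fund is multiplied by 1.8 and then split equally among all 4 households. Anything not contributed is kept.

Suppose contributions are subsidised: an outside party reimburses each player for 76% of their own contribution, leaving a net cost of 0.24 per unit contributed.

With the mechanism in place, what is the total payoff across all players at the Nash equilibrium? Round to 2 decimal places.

235.52 tokens

With the mechanism, a contributed unit returns (1.8/4) / 0.24 = 1.8750 per unit of net cost to the contributor — now above 1 — so contributing fully is weakly dominant for every player.
So the Nash equilibrium is full contribution by all 4; the group earns 4 × (23 × 0.76 + 1.8 × 23) = 235.52.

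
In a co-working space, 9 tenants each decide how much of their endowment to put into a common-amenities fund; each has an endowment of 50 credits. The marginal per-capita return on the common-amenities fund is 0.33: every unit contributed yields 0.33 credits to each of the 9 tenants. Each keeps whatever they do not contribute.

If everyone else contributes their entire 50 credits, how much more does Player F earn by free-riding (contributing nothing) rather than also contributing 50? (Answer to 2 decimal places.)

33.50 credits

Switching from a contribution of 50 to 0 lets Player F keep an extra 50 credits, but lowers the common-amenities fund by 50, which costs Player F their own share of that drop: 0.33 × 50 = 16.50.
Net gain = 50 − 16.50 = 33.50. The private return per contributed unit (0.33) is below 1, so free-riding is indeed the best response regardless of what the others do.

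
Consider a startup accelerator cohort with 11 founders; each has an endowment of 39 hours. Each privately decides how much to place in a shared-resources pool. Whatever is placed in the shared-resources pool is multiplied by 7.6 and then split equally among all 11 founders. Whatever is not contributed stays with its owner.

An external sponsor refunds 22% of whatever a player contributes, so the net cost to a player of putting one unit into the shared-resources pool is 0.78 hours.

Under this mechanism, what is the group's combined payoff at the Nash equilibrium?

Even with the mechanism, each unit contributed returns only (7.6/11) / 0.78 = 0.8858 per unit of net cost, so contributing nothing is still dominant.
At the Nash equilibrium no one contributes; group total payoff = 11 × 39 = 429.

429.00 hours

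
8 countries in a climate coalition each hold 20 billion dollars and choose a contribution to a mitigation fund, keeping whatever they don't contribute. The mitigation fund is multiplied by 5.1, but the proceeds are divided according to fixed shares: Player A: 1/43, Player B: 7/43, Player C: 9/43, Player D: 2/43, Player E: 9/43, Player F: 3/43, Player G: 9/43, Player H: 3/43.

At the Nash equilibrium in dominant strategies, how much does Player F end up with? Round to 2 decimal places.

For player j, contributing a unit is worthwhile iff 5.1 × (j's share) ≥ 1, i.e. iff j's share is at least 0.1961.
Player C, Player E and Player G clear that bar, contributing 20 each; the remaining 5 contribute 0. Total contributed: 60.
Player F keeps 20 and receives 5.1 × 60 × 3/43 = 21.35 from the mitigation fund, for a payoff of 41.35.

41.35 billion dollars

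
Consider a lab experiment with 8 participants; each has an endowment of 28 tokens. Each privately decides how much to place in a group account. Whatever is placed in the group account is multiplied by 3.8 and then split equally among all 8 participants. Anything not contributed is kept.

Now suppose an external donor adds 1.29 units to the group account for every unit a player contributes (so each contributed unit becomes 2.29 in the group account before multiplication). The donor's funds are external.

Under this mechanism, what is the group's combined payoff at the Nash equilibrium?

1949.25 tokens

With the mechanism, a contributed unit returns 3.8 × 2.29 / 8 = 1.0878 per unit of net cost to the contributor — now above 1 — so contributing fully is weakly dominant for every player.
At the Nash equilibrium everyone contributes 28. Group total payoff = 3.8 × 2.29 × 224 = 1949.25.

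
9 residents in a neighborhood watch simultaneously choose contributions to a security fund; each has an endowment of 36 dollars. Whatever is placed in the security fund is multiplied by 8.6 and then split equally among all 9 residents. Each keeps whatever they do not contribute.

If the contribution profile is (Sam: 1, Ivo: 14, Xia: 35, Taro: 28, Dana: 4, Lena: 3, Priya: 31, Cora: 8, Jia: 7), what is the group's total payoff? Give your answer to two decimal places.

Total contributed: 1 + 14 + 35 + 28 + 4 + 3 + 31 + 8 + 7 = 131; total kept: 9 × 36 − 131 = 193.
The security fund pays out 8.6 × 131 = 1126.60 in aggregate.
Group total = 193 + 1126.60 = 1319.60.

1319.60 dollars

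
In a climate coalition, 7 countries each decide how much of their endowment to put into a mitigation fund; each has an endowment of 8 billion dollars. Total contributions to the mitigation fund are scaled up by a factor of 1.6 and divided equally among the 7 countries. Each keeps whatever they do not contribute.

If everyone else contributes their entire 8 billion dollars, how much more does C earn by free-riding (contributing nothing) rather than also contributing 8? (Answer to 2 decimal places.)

Switching from a contribution of 8 to 0 lets C keep an extra 8 billion dollars, but lowers the mitigation fund by 8, which costs C their own share of that drop: 1.6/7 × 8 = 1.83.
Net gain = 8 − 1.83 = 6.17. The private return per contributed unit (0.2286) is below 1, so free-riding is indeed the best response regardless of what the others do.

6.17 billion dollars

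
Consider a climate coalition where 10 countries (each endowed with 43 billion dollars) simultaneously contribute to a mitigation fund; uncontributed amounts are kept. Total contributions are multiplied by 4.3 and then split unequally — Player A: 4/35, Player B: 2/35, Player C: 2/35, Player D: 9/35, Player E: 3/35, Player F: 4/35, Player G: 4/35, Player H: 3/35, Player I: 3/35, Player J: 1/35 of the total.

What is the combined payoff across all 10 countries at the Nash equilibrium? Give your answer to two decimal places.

Each unit j contributes comes back to j as 4.3 × (j's share), so j prefers to contribute only if that share exceeds 1/4.3 = 0.2326; otherwise keeping the unit dominates.
The only share above 0.2326 is Player D's 9/35, contributing 43; the remaining 9 contribute 0. Total contributed: 43.
The mitigation fund pays out 4.3 × 43 = 184.90 in total (split across the unequal shares, but the aggregate is all that matters for the group sum).
The 9 free-riders keep 43 each, adding 387. Group total = 387 + 184.90 = 571.90.

571.90 billion dollars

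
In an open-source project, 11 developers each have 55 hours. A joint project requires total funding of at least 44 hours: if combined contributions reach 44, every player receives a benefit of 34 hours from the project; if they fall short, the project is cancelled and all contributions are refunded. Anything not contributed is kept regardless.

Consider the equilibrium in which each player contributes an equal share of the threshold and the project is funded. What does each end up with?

Equal share of the threshold: 44/11 = 4.
At this profile no one gains by cutting their contribution: any cut drops the total below 44, the project is cancelled, contributions are refunded, and the deviator ends with 55, which is less than 55 − 4 + 34 = 85. Contributing more than 4 just wastes the excess. So contributing exactly 4 is a best response.
Each player's payoff: 55 − 4 + 34 = 85.

85 hours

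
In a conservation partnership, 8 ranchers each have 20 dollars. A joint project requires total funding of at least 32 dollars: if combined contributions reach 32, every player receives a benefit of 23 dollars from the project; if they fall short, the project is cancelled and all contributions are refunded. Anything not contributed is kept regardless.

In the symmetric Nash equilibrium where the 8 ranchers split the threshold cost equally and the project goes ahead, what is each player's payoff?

39 dollars

Equal share of the threshold: 32/8 = 4.
At this profile no one gains by cutting their contribution: any cut drops the total below 32, the project is cancelled, contributions are refunded, and the deviator ends with 20, which is less than 20 − 4 + 23 = 39. Contributing more than 4 just wastes the excess. So contributing exactly 4 is a best response.
Each player's payoff: 20 − 4 + 23 = 39.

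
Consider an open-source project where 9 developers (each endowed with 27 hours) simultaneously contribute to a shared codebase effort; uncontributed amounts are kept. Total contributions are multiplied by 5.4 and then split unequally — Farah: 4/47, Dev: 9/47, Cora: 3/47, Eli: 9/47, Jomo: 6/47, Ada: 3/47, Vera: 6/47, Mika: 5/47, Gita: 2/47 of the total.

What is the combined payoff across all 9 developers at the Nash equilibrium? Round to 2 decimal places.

480.60 hours

A player with share s gets back 5.4·s per unit contributed, so full contribution is dominant for anyone with s > 1/5.4 = 0.1852 and zero contribution is dominant for anyone below.
Dev and Eli clear that bar, contributing 27 each; the remaining 7 contribute 0. Total contributed: 54.
The shared codebase effort pays out 5.4 × 54 = 291.60 in total (split across the unequal shares, but the aggregate is all that matters for the group sum).
The 7 free-riders keep 27 each, adding 189. Group total = 189 + 291.60 = 480.60.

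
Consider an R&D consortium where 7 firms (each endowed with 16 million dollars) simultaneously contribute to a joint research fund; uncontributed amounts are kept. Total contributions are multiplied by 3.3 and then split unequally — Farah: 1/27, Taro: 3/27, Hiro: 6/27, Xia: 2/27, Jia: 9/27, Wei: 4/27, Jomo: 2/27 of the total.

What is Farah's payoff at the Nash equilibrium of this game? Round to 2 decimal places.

17.96 million dollars

For player j, contributing a unit is worthwhile iff 3.3 × (j's share) ≥ 1, i.e. iff j's share is at least 0.3030.
The only share above 0.3030 is Jia's 9/27, contributing 16; the remaining 6 contribute 0. Total contributed: 16.
Farah keeps 16 and receives 3.3 × 16 × 1/27 = 1.96 from the joint research fund, for a payoff of 17.96.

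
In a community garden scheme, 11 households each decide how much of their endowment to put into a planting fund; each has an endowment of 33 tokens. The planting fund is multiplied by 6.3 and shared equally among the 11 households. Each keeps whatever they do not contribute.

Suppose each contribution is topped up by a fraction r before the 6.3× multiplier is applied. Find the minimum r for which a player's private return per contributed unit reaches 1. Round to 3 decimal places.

With matching at rate r, one contributed unit becomes (1 + r) in the planting fund and returns 6.3 × (1 + r) / 11 to the contributor.
Setting this equal to 1: 1 + r = 11/6.3 = 1.7460.
So the minimum matching rate is r = 1.7460 − 1 = 0.746.

0.746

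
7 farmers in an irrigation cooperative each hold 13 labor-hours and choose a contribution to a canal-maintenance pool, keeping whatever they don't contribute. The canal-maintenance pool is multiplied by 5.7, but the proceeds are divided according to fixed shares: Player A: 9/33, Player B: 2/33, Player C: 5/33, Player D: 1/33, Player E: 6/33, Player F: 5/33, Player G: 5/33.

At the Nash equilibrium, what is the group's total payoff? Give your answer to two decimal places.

213.20 labor-hours

Each unit j contributes comes back to j as 5.7 × (j's share), so j prefers to contribute only if that share exceeds 1/5.7 = 0.1754; otherwise keeping the unit dominates.
Player A and Player E are above the threshold, contributing 13 each; the remaining 5 contribute 0. Total contributed: 26.
The canal-maintenance pool pays out 5.7 × 26 = 148.20 in total (split across the unequal shares, but the aggregate is all that matters for the group sum).
The 5 free-riders keep 13 each, adding 65. Group total = 65 + 148.20 = 213.20.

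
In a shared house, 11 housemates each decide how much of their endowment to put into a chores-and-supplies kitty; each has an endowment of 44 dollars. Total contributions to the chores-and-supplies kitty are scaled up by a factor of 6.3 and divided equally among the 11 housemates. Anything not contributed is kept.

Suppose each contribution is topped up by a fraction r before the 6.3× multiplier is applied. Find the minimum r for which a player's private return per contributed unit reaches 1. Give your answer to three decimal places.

0.746

With matching at rate r, one contributed unit becomes (1 + r) in the chores-and-supplies kitty and returns 6.3 × (1 + r) / 11 to the contributor.
Setting this equal to 1: 1 + r = 11/6.3 = 1.7460.
So the minimum matching rate is r = 1.7460 − 1 = 0.746.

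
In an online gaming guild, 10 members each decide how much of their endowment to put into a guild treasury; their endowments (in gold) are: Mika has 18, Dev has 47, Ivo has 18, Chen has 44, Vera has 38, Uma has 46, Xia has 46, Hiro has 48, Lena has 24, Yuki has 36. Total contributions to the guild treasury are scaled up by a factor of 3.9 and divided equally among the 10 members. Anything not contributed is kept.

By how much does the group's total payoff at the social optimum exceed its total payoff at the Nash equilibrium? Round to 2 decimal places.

The private return per contributed unit is 3.9/10 = 0.3900 < 1 for every player regardless of endowment, so the Nash equilibrium is zero contribution and the group total is Σ E_j = 18 + 47 + 18 + 44 + 38 + 46 + 46 + 48 + 24 + 36 = 365.
Each contributed unit returns 3.900 to the group, so the social optimum is full contribution by everyone: group total = 3.900 × 365 = 1423.50.
Efficiency loss = (3.900 − 1) × 365 = 1058.50.

1058.50 gold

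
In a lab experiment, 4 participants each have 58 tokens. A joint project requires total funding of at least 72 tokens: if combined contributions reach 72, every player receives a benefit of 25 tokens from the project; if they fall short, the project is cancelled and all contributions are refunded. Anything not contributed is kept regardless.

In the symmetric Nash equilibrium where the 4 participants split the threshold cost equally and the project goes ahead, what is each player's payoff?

65 tokens

Equal share of the threshold: 72/4 = 18.
At this profile no one gains by cutting their contribution: any cut drops the total below 72, the project is cancelled, contributions are refunded, and the deviator ends with 58, which is less than 58 − 18 + 25 = 65. Contributing more than 18 just wastes the excess. So contributing exactly 18 is a best response.
Each player's payoff: 58 − 18 + 25 = 65.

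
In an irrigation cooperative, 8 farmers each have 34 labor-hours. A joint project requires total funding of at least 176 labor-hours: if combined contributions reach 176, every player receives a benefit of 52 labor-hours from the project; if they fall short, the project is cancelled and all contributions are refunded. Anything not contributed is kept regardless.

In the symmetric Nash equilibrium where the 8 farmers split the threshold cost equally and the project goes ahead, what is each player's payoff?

Equal share of the threshold: 176/8 = 22.
At this profile no one gains by cutting their contribution: any cut drops the total below 176, the project is cancelled, contributions are refunded, and the deviator ends with 34, which is less than 34 − 22 + 52 = 64. Contributing more than 22 just wastes the excess. So contributing exactly 22 is a best response.
Each player's payoff: 34 − 22 + 52 = 64.

64 labor-hours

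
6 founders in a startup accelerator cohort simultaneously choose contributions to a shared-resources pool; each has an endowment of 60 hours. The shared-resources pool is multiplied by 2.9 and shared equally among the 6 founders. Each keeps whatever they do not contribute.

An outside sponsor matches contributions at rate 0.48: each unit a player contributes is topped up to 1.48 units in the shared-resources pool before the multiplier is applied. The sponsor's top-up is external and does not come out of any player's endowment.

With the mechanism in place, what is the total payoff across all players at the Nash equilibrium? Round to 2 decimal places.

With the mechanism, a contributed unit returns 2.9 × 1.48 / 6 = 0.7153 per unit of net cost — still below 1 — so contributing 0 remains dominant for every player.
Everyone keeps their endowment and the group total is 6 × 60 = 360.

360.00 hours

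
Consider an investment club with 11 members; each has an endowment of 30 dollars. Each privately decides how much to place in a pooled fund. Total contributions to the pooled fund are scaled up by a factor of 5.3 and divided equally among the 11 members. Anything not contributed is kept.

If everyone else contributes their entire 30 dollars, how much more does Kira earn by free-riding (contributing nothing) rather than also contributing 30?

15.55 dollars

Switching from a contribution of 30 to 0 lets Kira keep an extra 30 dollars, but lowers the pooled fund by 30, which costs Kira their own share of that drop: 5.3/11 × 30 = 14.45.
Net gain = 30 − 14.45 = 15.55. The private return per contributed unit (0.4818) is below 1, so free-riding is indeed the best response regardless of what the others do.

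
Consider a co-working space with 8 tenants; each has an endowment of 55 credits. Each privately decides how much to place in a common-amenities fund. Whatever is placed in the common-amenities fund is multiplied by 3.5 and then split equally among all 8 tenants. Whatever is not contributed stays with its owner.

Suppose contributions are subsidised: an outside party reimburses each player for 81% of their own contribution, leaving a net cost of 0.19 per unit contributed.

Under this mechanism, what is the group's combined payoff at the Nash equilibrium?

1896.40 credits

The effective private return per unit is now (3.5/8) / 0.19 = 2.3026 > 1, so every player's dominant strategy flips to full contribution.
At the Nash equilibrium everyone contributes 55. Group total payoff = 8 × (55 × 0.81 + 3.5 × 55) = 1896.40.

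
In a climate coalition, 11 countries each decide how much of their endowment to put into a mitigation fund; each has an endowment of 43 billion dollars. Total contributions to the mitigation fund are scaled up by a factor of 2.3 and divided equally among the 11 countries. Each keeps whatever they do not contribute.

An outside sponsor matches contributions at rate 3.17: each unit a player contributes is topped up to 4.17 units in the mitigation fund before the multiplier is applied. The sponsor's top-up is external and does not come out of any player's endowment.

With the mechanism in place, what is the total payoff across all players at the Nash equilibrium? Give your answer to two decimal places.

The effective private return is 2.3 × 4.17 / 11 = 0.8719, which is still under 1, so the mechanism doesn't change anyone's dominant strategy: zero contribution.
Everyone keeps their endowment and the group total is 11 × 43 = 473.

473.00 billion dollars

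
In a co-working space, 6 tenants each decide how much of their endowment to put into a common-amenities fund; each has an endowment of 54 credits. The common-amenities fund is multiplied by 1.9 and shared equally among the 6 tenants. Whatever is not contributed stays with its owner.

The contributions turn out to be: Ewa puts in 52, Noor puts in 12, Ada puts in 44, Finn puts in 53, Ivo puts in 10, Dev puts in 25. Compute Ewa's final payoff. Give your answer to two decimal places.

64.07 credits

Total contributed: 52 + 12 + 44 + 53 + 10 + 25 = 196.
Each receives 1.9 × 196 / 6 = 62.07 from the common-amenities fund.
Ewa keeps 54 − 52 = 2, so Ewa's payoff is 2 + 62.07 = 64.07.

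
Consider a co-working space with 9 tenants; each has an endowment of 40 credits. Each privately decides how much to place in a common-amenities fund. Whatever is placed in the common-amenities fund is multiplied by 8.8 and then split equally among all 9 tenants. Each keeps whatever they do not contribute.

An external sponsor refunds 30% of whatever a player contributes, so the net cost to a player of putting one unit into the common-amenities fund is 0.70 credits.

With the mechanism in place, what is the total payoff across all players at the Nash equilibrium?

The effective private return per unit is now (8.8/9) / 0.70 = 1.3968 > 1, so every player's dominant strategy flips to full contribution.
So the Nash equilibrium is full contribution by all 9; the group earns 9 × (40 × 0.30 + 8.8 × 40) = 3276.00.

3276.00 credits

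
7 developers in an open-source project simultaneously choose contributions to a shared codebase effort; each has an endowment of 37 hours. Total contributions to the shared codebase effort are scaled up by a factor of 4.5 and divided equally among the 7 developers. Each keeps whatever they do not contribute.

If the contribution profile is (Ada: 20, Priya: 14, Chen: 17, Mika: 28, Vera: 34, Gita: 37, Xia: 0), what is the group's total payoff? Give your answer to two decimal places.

Total contributed: 20 + 14 + 17 + 28 + 34 + 37 + 0 = 150; total kept: 7 × 37 − 150 = 109.
The shared codebase effort pays out 4.5 × 150 = 675.00 in aggregate.
Group total = 109 + 675.00 = 784.00.

784.00 hours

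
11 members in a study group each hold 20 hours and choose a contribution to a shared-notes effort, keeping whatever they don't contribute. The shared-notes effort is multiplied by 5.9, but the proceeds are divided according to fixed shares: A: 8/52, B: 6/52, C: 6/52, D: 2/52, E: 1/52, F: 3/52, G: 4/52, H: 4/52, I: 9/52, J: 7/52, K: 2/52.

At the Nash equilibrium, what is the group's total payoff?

For player j, contributing a unit is worthwhile iff 5.9 × (j's share) ≥ 1, i.e. iff j's share is at least 0.1695.
Only I (9/52) clears that bar, contributing 20; the remaining 10 contribute 0. Total contributed: 20.
The shared-notes effort pays out 5.9 × 20 = 118.00 in total (split across the unequal shares, but the aggregate is all that matters for the group sum).
The 10 free-riders keep 20 each, adding 200. Group total = 200 + 118.00 = 318.00.

318.00 hours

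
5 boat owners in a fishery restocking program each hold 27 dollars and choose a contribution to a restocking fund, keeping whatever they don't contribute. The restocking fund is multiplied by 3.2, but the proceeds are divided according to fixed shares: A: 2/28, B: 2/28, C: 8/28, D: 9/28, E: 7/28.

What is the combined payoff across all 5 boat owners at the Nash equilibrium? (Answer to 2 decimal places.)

Player j's private return per contributed unit is 3.2 × (j's share). Contributing is weakly dominant for j when that share is at least 1/3.2 = 0.3125, and contributing 0 is dominant otherwise.
D alone (share 9/28) is above the threshold, contributing 27; the remaining 4 contribute 0. Total contributed: 27.
The restocking fund pays out 3.2 × 27 = 86.40 in total (split across the unequal shares, but the aggregate is all that matters for the group sum).
The 4 free-riders keep 27 each, adding 108. Group total = 108 + 86.40 = 194.40.

194.40 dollars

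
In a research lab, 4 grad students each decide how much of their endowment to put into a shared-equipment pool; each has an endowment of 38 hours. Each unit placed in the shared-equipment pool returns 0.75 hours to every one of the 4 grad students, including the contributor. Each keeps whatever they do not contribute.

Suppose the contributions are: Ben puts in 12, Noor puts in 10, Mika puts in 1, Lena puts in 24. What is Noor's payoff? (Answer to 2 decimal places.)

63.25 hours

Total contributed: 12 + 10 + 1 + 24 = 47.
Each receives 0.75 × 47 = 35.25 from the shared-equipment pool.
Noor keeps 38 − 10 = 28, so Noor's payoff is 28 + 35.25 = 63.25.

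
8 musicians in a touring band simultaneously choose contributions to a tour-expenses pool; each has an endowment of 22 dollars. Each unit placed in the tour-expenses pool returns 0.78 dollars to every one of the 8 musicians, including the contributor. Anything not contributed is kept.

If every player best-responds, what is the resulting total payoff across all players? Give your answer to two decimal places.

176.00 dollars

The private return per contributed unit is 0.78 < 1, so contributing 0 is dominant for every player. At the Nash equilibrium everyone keeps their 22, and the group total is 8 × 22 = 176.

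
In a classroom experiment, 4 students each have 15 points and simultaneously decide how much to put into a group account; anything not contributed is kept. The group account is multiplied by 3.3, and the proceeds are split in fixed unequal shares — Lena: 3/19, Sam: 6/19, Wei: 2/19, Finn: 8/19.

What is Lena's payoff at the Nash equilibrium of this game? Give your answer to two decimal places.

A player with share s gets back 3.3·s per unit contributed, so full contribution is dominant for anyone with s > 1/3.3 = 0.3030 and zero contribution is dominant for anyone below.
Sam and Finn are above the threshold, contributing 15 each; the remaining 2 contribute 0. Total contributed: 30.
Lena keeps 15 and receives 3.3 × 30 × 3/19 = 15.63 from the group account, for a payoff of 30.63.

30.63 points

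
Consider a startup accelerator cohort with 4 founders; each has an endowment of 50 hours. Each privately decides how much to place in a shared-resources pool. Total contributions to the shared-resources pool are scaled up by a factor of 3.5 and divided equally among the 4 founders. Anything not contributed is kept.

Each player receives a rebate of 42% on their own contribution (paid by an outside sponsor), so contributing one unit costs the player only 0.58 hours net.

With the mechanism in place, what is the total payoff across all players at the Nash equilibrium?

With the mechanism, a contributed unit returns (3.5/4) / 0.58 = 1.5086 per unit of net cost to the contributor — now above 1 — so contributing fully is weakly dominant for every player.
At the Nash equilibrium everyone contributes 50. Group total payoff = 4 × (50 × 0.42 + 3.5 × 50) = 784.00.

784.00 hours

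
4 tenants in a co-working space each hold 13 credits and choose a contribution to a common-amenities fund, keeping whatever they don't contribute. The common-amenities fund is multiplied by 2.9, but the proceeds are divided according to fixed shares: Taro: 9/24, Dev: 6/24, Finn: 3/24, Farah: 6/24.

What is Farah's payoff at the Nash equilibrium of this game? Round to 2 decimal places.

Player j's private return per contributed unit is 2.9 × (j's share). Contributing is weakly dominant for j when that share is at least 1/2.9 = 0.3448, and contributing 0 is dominant otherwise.
Only Taro (9/24) clears that bar, contributing 13; the remaining 3 contribute 0. Total contributed: 13.
Farah keeps 13 and receives 2.9 × 13 × 6/24 = 9.43 from the common-amenities fund, for a payoff of 22.43.

22.43 credits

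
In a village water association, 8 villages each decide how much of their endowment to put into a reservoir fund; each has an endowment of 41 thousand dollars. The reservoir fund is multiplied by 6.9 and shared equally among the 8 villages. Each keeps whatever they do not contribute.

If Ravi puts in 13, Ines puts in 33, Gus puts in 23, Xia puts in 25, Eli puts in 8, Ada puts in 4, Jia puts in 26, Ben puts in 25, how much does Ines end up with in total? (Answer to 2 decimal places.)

143.41 thousand dollars

Total contributed: 13 + 33 + 23 + 25 + 8 + 4 + 26 + 25 = 157.
Each receives 6.9 × 157 / 8 = 135.41 from the reservoir fund.
Ines keeps 41 − 33 = 8, so Ines's payoff is 8 + 135.41 = 143.41.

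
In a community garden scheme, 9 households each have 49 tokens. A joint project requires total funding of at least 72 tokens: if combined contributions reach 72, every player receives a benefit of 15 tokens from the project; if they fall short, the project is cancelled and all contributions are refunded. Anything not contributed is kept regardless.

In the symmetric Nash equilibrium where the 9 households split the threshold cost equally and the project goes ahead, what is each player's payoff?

56 tokens

Equal share of the threshold: 72/9 = 8.
At this profile no one gains by cutting their contribution: any cut drops the total below 72, the project is cancelled, contributions are refunded, and the deviator ends with 49, which is less than 49 − 8 + 15 = 56. Contributing more than 8 just wastes the excess. So contributing exactly 8 is a best response.
Each player's payoff: 49 − 8 + 15 = 56.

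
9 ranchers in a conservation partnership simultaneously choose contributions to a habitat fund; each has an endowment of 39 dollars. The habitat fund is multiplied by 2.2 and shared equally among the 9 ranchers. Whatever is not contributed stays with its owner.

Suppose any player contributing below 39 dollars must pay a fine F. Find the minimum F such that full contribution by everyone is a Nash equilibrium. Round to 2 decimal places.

29.47 dollars

Given the others contribute fully, the best deviation is to contribute 0 (any partial contribution still incurs the fine and gives up units whose private return 0.2444 is below 1).
Deviating from 39 to 0 saves 39 dollars but forfeits the deviator's share of the drop in the habitat fund: 2.2/9 × 39 = 9.53.
So the deviation gain is 39 − 9.53 = 29.47, and the fine must be at least 29.47 dollars to wipe it out.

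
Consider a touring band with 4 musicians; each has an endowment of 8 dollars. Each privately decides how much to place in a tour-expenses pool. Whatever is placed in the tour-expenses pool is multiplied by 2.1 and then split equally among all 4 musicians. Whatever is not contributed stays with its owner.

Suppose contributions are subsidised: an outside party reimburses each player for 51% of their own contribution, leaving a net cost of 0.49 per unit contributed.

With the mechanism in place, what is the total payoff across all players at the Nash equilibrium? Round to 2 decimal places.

Under the mechanism each unit contributed yields (2.1/4) / 0.49 = 1.0714 back to its contributor per unit of net cost, which exceeds 1, making full contribution the dominant choice for everyone.
At the Nash equilibrium everyone contributes 8. Group total payoff = 4 × (8 × 0.51 + 2.1 × 8) = 83.52.

83.52 dollars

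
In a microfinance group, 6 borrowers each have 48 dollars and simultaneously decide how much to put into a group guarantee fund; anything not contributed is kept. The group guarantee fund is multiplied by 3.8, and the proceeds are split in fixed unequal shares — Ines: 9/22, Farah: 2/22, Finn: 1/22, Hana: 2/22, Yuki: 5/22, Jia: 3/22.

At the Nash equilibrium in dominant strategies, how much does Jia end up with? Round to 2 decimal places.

72.87 dollars

Each unit j contributes comes back to j as 3.8 × (j's share), so j prefers to contribute only if that share exceeds 1/3.8 = 0.2632; otherwise keeping the unit dominates.
Ines alone (share 9/22) is above the threshold, contributing 48; the remaining 5 contribute 0. Total contributed: 48.
Jia keeps 48 and receives 3.8 × 48 × 3/22 = 24.87 from the group guarantee fund, for a payoff of 72.87.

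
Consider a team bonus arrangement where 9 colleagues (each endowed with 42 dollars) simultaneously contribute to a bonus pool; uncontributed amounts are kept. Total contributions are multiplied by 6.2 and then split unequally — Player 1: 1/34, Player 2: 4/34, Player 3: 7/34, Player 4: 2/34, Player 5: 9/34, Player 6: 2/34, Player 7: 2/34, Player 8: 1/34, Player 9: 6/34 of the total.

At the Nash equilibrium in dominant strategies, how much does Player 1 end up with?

64.98 dollars

Player j's private return per contributed unit is 6.2 × (j's share). Contributing is weakly dominant for j when that share is at least 1/6.2 = 0.1613, and contributing 0 is dominant otherwise.
Player 3, Player 5 and Player 9 clear that bar, contributing 42 each; the remaining 6 contribute 0. Total contributed: 126.
Player 1 keeps 42 and receives 6.2 × 126 × 1/34 = 22.98 from the bonus pool, for a payoff of 64.98.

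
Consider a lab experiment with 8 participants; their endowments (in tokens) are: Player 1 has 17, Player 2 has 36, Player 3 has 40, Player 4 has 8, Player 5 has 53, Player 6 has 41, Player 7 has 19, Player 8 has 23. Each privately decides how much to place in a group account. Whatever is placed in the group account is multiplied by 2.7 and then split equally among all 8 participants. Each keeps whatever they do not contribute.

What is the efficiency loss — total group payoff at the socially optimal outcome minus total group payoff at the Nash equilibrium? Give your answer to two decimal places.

402.90 tokens

The private return per contributed unit is 2.7/8 = 0.3375 < 1 for every player regardless of endowment, so the Nash equilibrium is zero contribution and the group total is Σ E_j = 17 + 36 + 40 + 8 + 53 + 41 + 19 + 23 = 237.
Each contributed unit returns 2.700 to the group, so the social optimum is full contribution by everyone: group total = 2.700 × 237 = 639.90.
Efficiency loss = (2.700 − 1) × 237 = 402.90.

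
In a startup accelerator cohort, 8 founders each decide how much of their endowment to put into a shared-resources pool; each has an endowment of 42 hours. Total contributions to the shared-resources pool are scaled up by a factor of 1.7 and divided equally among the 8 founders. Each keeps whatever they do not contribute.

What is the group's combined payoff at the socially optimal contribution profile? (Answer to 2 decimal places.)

Each contributed unit returns 1.700 to the group as a whole (0.2125 to each of 8 players), which exceeds 1, so the social optimum is full contribution: group total = 1.700 × 336 = 571.20.

571.20 hours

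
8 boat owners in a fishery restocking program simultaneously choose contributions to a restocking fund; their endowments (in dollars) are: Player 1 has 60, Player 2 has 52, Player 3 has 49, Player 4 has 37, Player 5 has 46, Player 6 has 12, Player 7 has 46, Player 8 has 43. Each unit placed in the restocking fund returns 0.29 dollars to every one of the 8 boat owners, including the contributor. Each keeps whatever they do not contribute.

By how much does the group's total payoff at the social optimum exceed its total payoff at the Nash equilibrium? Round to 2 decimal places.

The private return per contributed unit is 0.29 < 1 for everyone, so the Nash equilibrium is zero contribution and the group total is Σ E_j = 60 + 52 + 49 + 37 + 46 + 12 + 46 + 43 = 345.
Each contributed unit returns 2.320 to the group, so the social optimum is full contribution by everyone: group total = 2.320 × 345 = 800.40.
Efficiency loss = (2.320 − 1) × 345 = 455.40.

455.40 dollars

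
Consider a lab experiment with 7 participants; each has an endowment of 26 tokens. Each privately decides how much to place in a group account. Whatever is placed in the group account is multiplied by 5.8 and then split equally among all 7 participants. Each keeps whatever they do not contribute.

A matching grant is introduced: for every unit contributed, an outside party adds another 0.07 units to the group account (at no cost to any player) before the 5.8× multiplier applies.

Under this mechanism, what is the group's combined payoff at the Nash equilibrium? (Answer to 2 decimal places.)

With the mechanism, a contributed unit returns 5.8 × 1.07 / 7 = 0.8866 per unit of net cost — still below 1 — so contributing 0 remains dominant for every player.
At the Nash equilibrium no one contributes; group total payoff = 7 × 26 = 182.

182.00 tokens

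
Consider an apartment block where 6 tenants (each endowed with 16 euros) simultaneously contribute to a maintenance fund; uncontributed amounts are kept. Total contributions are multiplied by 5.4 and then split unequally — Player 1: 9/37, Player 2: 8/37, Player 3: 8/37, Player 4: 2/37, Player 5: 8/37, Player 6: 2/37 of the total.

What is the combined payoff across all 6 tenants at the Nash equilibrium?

Each unit j contributes comes back to j as 5.4 × (j's share), so j prefers to contribute only if that share exceeds 1/5.4 = 0.1852; otherwise keeping the unit dominates.
The shares above 0.1852 belong to Player 1, Player 2, Player 3 and Player 5, contributing 16 each; the remaining 2 contribute 0. Total contributed: 64.
The maintenance fund pays out 5.4 × 64 = 345.60 in total (split across the unequal shares, but the aggregate is all that matters for the group sum).
The 2 free-riders keep 16 each, adding 32. Group total = 32 + 345.60 = 377.60.

377.60 euros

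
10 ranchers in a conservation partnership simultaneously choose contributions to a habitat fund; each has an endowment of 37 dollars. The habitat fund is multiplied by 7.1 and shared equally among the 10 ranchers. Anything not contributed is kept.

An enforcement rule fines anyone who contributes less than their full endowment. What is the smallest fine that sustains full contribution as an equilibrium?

10.73 dollars

Given the others contribute fully, the best deviation is to contribute 0 (any partial contribution still incurs the fine and gives up units whose private return 0.7100 is below 1).
Deviating from 37 to 0 saves 37 dollars but forfeits the deviator's share of the drop in the habitat fund: 7.1/10 × 37 = 26.27.
So the deviation gain is 37 − 26.27 = 10.73, and the fine must be at least 10.73 dollars to wipe it out.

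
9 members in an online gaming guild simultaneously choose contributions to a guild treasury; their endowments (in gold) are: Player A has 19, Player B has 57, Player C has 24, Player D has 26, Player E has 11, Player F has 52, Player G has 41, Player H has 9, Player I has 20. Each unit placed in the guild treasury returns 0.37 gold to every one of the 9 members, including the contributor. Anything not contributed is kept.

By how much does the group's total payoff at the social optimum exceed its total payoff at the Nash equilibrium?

The private return per contributed unit is 0.37 < 1 for everyone, so the Nash equilibrium is zero contribution and the group total is Σ E_j = 19 + 57 + 24 + 26 + 11 + 52 + 41 + 9 + 20 = 259.
Each contributed unit returns 3.330 to the group, so the social optimum is full contribution by everyone: group total = 3.330 × 259 = 862.47.
Efficiency loss = (3.330 − 1) × 259 = 603.47.

603.47 gold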